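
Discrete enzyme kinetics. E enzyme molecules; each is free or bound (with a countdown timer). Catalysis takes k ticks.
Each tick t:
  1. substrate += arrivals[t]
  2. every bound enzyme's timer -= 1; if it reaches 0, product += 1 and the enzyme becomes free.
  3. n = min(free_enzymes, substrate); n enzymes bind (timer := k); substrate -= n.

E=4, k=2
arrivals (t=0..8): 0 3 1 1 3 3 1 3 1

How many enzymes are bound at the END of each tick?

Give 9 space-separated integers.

t=0: arr=0 -> substrate=0 bound=0 product=0
t=1: arr=3 -> substrate=0 bound=3 product=0
t=2: arr=1 -> substrate=0 bound=4 product=0
t=3: arr=1 -> substrate=0 bound=2 product=3
t=4: arr=3 -> substrate=0 bound=4 product=4
t=5: arr=3 -> substrate=2 bound=4 product=5
t=6: arr=1 -> substrate=0 bound=4 product=8
t=7: arr=3 -> substrate=2 bound=4 product=9
t=8: arr=1 -> substrate=0 bound=4 product=12

Answer: 0 3 4 2 4 4 4 4 4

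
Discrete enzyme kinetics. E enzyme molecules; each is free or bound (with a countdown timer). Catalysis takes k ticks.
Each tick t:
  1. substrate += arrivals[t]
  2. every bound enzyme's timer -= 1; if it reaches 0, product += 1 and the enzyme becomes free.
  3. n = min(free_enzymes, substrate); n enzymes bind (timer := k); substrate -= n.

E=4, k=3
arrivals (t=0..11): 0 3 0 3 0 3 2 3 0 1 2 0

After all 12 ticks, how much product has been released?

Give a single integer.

Answer: 11

Derivation:
t=0: arr=0 -> substrate=0 bound=0 product=0
t=1: arr=3 -> substrate=0 bound=3 product=0
t=2: arr=0 -> substrate=0 bound=3 product=0
t=3: arr=3 -> substrate=2 bound=4 product=0
t=4: arr=0 -> substrate=0 bound=3 product=3
t=5: arr=3 -> substrate=2 bound=4 product=3
t=6: arr=2 -> substrate=3 bound=4 product=4
t=7: arr=3 -> substrate=4 bound=4 product=6
t=8: arr=0 -> substrate=3 bound=4 product=7
t=9: arr=1 -> substrate=3 bound=4 product=8
t=10: arr=2 -> substrate=3 bound=4 product=10
t=11: arr=0 -> substrate=2 bound=4 product=11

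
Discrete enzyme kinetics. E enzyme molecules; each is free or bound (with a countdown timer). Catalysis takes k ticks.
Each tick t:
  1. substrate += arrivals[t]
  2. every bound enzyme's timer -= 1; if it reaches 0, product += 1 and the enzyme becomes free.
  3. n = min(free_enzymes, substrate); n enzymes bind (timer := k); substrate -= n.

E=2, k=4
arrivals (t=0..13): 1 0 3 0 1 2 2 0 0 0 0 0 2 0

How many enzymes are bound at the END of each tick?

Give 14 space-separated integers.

t=0: arr=1 -> substrate=0 bound=1 product=0
t=1: arr=0 -> substrate=0 bound=1 product=0
t=2: arr=3 -> substrate=2 bound=2 product=0
t=3: arr=0 -> substrate=2 bound=2 product=0
t=4: arr=1 -> substrate=2 bound=2 product=1
t=5: arr=2 -> substrate=4 bound=2 product=1
t=6: arr=2 -> substrate=5 bound=2 product=2
t=7: arr=0 -> substrate=5 bound=2 product=2
t=8: arr=0 -> substrate=4 bound=2 product=3
t=9: arr=0 -> substrate=4 bound=2 product=3
t=10: arr=0 -> substrate=3 bound=2 product=4
t=11: arr=0 -> substrate=3 bound=2 product=4
t=12: arr=2 -> substrate=4 bound=2 product=5
t=13: arr=0 -> substrate=4 bound=2 product=5

Answer: 1 1 2 2 2 2 2 2 2 2 2 2 2 2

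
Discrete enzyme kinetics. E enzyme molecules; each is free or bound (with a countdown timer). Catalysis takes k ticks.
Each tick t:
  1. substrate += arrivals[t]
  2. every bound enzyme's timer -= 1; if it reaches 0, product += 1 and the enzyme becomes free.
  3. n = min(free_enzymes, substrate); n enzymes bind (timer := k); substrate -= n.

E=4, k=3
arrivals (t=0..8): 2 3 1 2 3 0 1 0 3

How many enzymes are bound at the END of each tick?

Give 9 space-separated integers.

t=0: arr=2 -> substrate=0 bound=2 product=0
t=1: arr=3 -> substrate=1 bound=4 product=0
t=2: arr=1 -> substrate=2 bound=4 product=0
t=3: arr=2 -> substrate=2 bound=4 product=2
t=4: arr=3 -> substrate=3 bound=4 product=4
t=5: arr=0 -> substrate=3 bound=4 product=4
t=6: arr=1 -> substrate=2 bound=4 product=6
t=7: arr=0 -> substrate=0 bound=4 product=8
t=8: arr=3 -> substrate=3 bound=4 product=8

Answer: 2 4 4 4 4 4 4 4 4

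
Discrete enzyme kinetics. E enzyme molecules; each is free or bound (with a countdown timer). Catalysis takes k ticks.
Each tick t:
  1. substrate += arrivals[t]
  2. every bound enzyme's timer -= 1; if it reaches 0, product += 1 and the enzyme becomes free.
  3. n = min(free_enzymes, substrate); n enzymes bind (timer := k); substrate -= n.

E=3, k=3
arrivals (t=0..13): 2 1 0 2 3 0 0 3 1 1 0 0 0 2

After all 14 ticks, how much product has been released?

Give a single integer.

Answer: 12

Derivation:
t=0: arr=2 -> substrate=0 bound=2 product=0
t=1: arr=1 -> substrate=0 bound=3 product=0
t=2: arr=0 -> substrate=0 bound=3 product=0
t=3: arr=2 -> substrate=0 bound=3 product=2
t=4: arr=3 -> substrate=2 bound=3 product=3
t=5: arr=0 -> substrate=2 bound=3 product=3
t=6: arr=0 -> substrate=0 bound=3 product=5
t=7: arr=3 -> substrate=2 bound=3 product=6
t=8: arr=1 -> substrate=3 bound=3 product=6
t=9: arr=1 -> substrate=2 bound=3 product=8
t=10: arr=0 -> substrate=1 bound=3 product=9
t=11: arr=0 -> substrate=1 bound=3 product=9
t=12: arr=0 -> substrate=0 bound=2 product=11
t=13: arr=2 -> substrate=0 bound=3 product=12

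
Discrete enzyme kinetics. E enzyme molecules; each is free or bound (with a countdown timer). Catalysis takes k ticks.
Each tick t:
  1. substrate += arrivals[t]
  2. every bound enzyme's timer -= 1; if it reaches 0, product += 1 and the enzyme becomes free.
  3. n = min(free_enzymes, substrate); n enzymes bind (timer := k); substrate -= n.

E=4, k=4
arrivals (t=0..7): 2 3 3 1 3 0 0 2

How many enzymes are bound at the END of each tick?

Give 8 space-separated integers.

Answer: 2 4 4 4 4 4 4 4

Derivation:
t=0: arr=2 -> substrate=0 bound=2 product=0
t=1: arr=3 -> substrate=1 bound=4 product=0
t=2: arr=3 -> substrate=4 bound=4 product=0
t=3: arr=1 -> substrate=5 bound=4 product=0
t=4: arr=3 -> substrate=6 bound=4 product=2
t=5: arr=0 -> substrate=4 bound=4 product=4
t=6: arr=0 -> substrate=4 bound=4 product=4
t=7: arr=2 -> substrate=6 bound=4 product=4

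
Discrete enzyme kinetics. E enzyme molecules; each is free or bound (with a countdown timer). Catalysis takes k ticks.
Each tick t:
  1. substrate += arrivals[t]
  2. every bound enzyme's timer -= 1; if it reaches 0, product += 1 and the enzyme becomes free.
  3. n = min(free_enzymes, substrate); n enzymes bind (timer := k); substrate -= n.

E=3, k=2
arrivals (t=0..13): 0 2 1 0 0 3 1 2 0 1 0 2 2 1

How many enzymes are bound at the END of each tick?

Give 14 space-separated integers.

Answer: 0 2 3 1 0 3 3 3 3 1 1 2 3 3

Derivation:
t=0: arr=0 -> substrate=0 bound=0 product=0
t=1: arr=2 -> substrate=0 bound=2 product=0
t=2: arr=1 -> substrate=0 bound=3 product=0
t=3: arr=0 -> substrate=0 bound=1 product=2
t=4: arr=0 -> substrate=0 bound=0 product=3
t=5: arr=3 -> substrate=0 bound=3 product=3
t=6: arr=1 -> substrate=1 bound=3 product=3
t=7: arr=2 -> substrate=0 bound=3 product=6
t=8: arr=0 -> substrate=0 bound=3 product=6
t=9: arr=1 -> substrate=0 bound=1 product=9
t=10: arr=0 -> substrate=0 bound=1 product=9
t=11: arr=2 -> substrate=0 bound=2 product=10
t=12: arr=2 -> substrate=1 bound=3 product=10
t=13: arr=1 -> substrate=0 bound=3 product=12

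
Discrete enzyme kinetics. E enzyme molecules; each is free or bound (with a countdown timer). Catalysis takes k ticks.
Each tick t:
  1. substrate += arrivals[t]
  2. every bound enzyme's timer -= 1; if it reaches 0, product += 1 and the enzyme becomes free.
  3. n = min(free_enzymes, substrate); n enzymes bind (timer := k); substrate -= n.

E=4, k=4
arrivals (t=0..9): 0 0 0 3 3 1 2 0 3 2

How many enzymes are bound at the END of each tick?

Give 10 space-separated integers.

Answer: 0 0 0 3 4 4 4 4 4 4

Derivation:
t=0: arr=0 -> substrate=0 bound=0 product=0
t=1: arr=0 -> substrate=0 bound=0 product=0
t=2: arr=0 -> substrate=0 bound=0 product=0
t=3: arr=3 -> substrate=0 bound=3 product=0
t=4: arr=3 -> substrate=2 bound=4 product=0
t=5: arr=1 -> substrate=3 bound=4 product=0
t=6: arr=2 -> substrate=5 bound=4 product=0
t=7: arr=0 -> substrate=2 bound=4 product=3
t=8: arr=3 -> substrate=4 bound=4 product=4
t=9: arr=2 -> substrate=6 bound=4 product=4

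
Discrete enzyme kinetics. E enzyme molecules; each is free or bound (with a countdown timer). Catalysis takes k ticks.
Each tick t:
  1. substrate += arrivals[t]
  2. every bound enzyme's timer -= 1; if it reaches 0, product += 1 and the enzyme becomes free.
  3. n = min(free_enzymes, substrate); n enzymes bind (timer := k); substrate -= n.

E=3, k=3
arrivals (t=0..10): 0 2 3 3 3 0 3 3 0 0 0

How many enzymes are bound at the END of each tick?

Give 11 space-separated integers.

Answer: 0 2 3 3 3 3 3 3 3 3 3

Derivation:
t=0: arr=0 -> substrate=0 bound=0 product=0
t=1: arr=2 -> substrate=0 bound=2 product=0
t=2: arr=3 -> substrate=2 bound=3 product=0
t=3: arr=3 -> substrate=5 bound=3 product=0
t=4: arr=3 -> substrate=6 bound=3 product=2
t=5: arr=0 -> substrate=5 bound=3 product=3
t=6: arr=3 -> substrate=8 bound=3 product=3
t=7: arr=3 -> substrate=9 bound=3 product=5
t=8: arr=0 -> substrate=8 bound=3 product=6
t=9: arr=0 -> substrate=8 bound=3 product=6
t=10: arr=0 -> substrate=6 bound=3 product=8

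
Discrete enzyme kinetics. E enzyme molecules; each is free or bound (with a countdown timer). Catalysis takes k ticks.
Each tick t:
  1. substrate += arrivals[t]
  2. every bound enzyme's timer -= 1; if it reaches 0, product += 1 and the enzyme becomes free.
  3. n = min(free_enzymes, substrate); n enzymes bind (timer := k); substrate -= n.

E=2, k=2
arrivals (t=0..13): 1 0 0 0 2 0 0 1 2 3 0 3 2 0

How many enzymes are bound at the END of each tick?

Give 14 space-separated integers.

t=0: arr=1 -> substrate=0 bound=1 product=0
t=1: arr=0 -> substrate=0 bound=1 product=0
t=2: arr=0 -> substrate=0 bound=0 product=1
t=3: arr=0 -> substrate=0 bound=0 product=1
t=4: arr=2 -> substrate=0 bound=2 product=1
t=5: arr=0 -> substrate=0 bound=2 product=1
t=6: arr=0 -> substrate=0 bound=0 product=3
t=7: arr=1 -> substrate=0 bound=1 product=3
t=8: arr=2 -> substrate=1 bound=2 product=3
t=9: arr=3 -> substrate=3 bound=2 product=4
t=10: arr=0 -> substrate=2 bound=2 product=5
t=11: arr=3 -> substrate=4 bound=2 product=6
t=12: arr=2 -> substrate=5 bound=2 product=7
t=13: arr=0 -> substrate=4 bound=2 product=8

Answer: 1 1 0 0 2 2 0 1 2 2 2 2 2 2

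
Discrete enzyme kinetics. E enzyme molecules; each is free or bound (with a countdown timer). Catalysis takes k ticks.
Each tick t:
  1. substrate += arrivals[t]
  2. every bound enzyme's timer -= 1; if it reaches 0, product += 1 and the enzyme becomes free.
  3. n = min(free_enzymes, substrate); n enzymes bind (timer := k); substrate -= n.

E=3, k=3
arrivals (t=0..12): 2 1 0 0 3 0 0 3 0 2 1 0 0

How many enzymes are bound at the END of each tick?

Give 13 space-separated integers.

Answer: 2 3 3 1 3 3 3 3 3 3 3 3 3

Derivation:
t=0: arr=2 -> substrate=0 bound=2 product=0
t=1: arr=1 -> substrate=0 bound=3 product=0
t=2: arr=0 -> substrate=0 bound=3 product=0
t=3: arr=0 -> substrate=0 bound=1 product=2
t=4: arr=3 -> substrate=0 bound=3 product=3
t=5: arr=0 -> substrate=0 bound=3 product=3
t=6: arr=0 -> substrate=0 bound=3 product=3
t=7: arr=3 -> substrate=0 bound=3 product=6
t=8: arr=0 -> substrate=0 bound=3 product=6
t=9: arr=2 -> substrate=2 bound=3 product=6
t=10: arr=1 -> substrate=0 bound=3 product=9
t=11: arr=0 -> substrate=0 bound=3 product=9
t=12: arr=0 -> substrate=0 bound=3 product=9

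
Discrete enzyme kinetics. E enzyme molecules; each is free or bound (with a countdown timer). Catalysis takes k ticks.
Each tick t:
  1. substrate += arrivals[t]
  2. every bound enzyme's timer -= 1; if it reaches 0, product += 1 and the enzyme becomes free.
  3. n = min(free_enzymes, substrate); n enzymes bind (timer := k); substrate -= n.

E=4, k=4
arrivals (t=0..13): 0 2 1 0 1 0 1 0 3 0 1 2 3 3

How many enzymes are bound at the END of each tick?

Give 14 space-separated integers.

t=0: arr=0 -> substrate=0 bound=0 product=0
t=1: arr=2 -> substrate=0 bound=2 product=0
t=2: arr=1 -> substrate=0 bound=3 product=0
t=3: arr=0 -> substrate=0 bound=3 product=0
t=4: arr=1 -> substrate=0 bound=4 product=0
t=5: arr=0 -> substrate=0 bound=2 product=2
t=6: arr=1 -> substrate=0 bound=2 product=3
t=7: arr=0 -> substrate=0 bound=2 product=3
t=8: arr=3 -> substrate=0 bound=4 product=4
t=9: arr=0 -> substrate=0 bound=4 product=4
t=10: arr=1 -> substrate=0 bound=4 product=5
t=11: arr=2 -> substrate=2 bound=4 product=5
t=12: arr=3 -> substrate=2 bound=4 product=8
t=13: arr=3 -> substrate=5 bound=4 product=8

Answer: 0 2 3 3 4 2 2 2 4 4 4 4 4 4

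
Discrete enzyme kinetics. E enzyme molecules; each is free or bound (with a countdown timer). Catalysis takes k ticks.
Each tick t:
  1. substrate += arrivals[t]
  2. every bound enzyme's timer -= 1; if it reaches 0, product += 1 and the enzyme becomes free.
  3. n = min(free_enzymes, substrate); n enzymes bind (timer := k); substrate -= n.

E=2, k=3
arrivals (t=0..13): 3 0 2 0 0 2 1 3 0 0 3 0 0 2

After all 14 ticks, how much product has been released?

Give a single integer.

Answer: 8

Derivation:
t=0: arr=3 -> substrate=1 bound=2 product=0
t=1: arr=0 -> substrate=1 bound=2 product=0
t=2: arr=2 -> substrate=3 bound=2 product=0
t=3: arr=0 -> substrate=1 bound=2 product=2
t=4: arr=0 -> substrate=1 bound=2 product=2
t=5: arr=2 -> substrate=3 bound=2 product=2
t=6: arr=1 -> substrate=2 bound=2 product=4
t=7: arr=3 -> substrate=5 bound=2 product=4
t=8: arr=0 -> substrate=5 bound=2 product=4
t=9: arr=0 -> substrate=3 bound=2 product=6
t=10: arr=3 -> substrate=6 bound=2 product=6
t=11: arr=0 -> substrate=6 bound=2 product=6
t=12: arr=0 -> substrate=4 bound=2 product=8
t=13: arr=2 -> substrate=6 bound=2 product=8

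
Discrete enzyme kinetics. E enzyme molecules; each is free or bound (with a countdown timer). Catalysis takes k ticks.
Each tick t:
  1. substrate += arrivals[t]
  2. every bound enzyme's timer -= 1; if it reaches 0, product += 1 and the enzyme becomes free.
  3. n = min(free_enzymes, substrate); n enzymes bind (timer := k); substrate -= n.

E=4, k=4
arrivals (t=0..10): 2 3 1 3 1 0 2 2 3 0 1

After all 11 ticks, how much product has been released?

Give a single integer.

t=0: arr=2 -> substrate=0 bound=2 product=0
t=1: arr=3 -> substrate=1 bound=4 product=0
t=2: arr=1 -> substrate=2 bound=4 product=0
t=3: arr=3 -> substrate=5 bound=4 product=0
t=4: arr=1 -> substrate=4 bound=4 product=2
t=5: arr=0 -> substrate=2 bound=4 product=4
t=6: arr=2 -> substrate=4 bound=4 product=4
t=7: arr=2 -> substrate=6 bound=4 product=4
t=8: arr=3 -> substrate=7 bound=4 product=6
t=9: arr=0 -> substrate=5 bound=4 product=8
t=10: arr=1 -> substrate=6 bound=4 product=8

Answer: 8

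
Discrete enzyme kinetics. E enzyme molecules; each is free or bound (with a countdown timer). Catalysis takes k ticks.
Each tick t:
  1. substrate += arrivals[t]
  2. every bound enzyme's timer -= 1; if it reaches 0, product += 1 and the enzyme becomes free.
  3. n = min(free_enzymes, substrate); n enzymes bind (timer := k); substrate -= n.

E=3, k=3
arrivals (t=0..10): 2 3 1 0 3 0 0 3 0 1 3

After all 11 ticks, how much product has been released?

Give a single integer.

t=0: arr=2 -> substrate=0 bound=2 product=0
t=1: arr=3 -> substrate=2 bound=3 product=0
t=2: arr=1 -> substrate=3 bound=3 product=0
t=3: arr=0 -> substrate=1 bound=3 product=2
t=4: arr=3 -> substrate=3 bound=3 product=3
t=5: arr=0 -> substrate=3 bound=3 product=3
t=6: arr=0 -> substrate=1 bound=3 product=5
t=7: arr=3 -> substrate=3 bound=3 product=6
t=8: arr=0 -> substrate=3 bound=3 product=6
t=9: arr=1 -> substrate=2 bound=3 product=8
t=10: arr=3 -> substrate=4 bound=3 product=9

Answer: 9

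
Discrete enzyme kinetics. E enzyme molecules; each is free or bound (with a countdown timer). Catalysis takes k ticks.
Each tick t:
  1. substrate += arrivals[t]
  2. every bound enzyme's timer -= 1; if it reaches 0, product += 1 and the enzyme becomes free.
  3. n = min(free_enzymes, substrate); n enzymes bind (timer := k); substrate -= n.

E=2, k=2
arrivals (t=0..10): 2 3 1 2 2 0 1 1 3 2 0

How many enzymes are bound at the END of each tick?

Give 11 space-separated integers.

t=0: arr=2 -> substrate=0 bound=2 product=0
t=1: arr=3 -> substrate=3 bound=2 product=0
t=2: arr=1 -> substrate=2 bound=2 product=2
t=3: arr=2 -> substrate=4 bound=2 product=2
t=4: arr=2 -> substrate=4 bound=2 product=4
t=5: arr=0 -> substrate=4 bound=2 product=4
t=6: arr=1 -> substrate=3 bound=2 product=6
t=7: arr=1 -> substrate=4 bound=2 product=6
t=8: arr=3 -> substrate=5 bound=2 product=8
t=9: arr=2 -> substrate=7 bound=2 product=8
t=10: arr=0 -> substrate=5 bound=2 product=10

Answer: 2 2 2 2 2 2 2 2 2 2 2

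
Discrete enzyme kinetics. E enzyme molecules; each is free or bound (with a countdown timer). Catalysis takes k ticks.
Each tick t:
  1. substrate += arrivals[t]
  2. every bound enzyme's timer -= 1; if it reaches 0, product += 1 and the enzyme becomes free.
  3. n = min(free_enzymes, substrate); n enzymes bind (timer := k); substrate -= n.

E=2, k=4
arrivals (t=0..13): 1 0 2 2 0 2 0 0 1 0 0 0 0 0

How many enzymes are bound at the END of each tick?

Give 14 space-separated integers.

t=0: arr=1 -> substrate=0 bound=1 product=0
t=1: arr=0 -> substrate=0 bound=1 product=0
t=2: arr=2 -> substrate=1 bound=2 product=0
t=3: arr=2 -> substrate=3 bound=2 product=0
t=4: arr=0 -> substrate=2 bound=2 product=1
t=5: arr=2 -> substrate=4 bound=2 product=1
t=6: arr=0 -> substrate=3 bound=2 product=2
t=7: arr=0 -> substrate=3 bound=2 product=2
t=8: arr=1 -> substrate=3 bound=2 product=3
t=9: arr=0 -> substrate=3 bound=2 product=3
t=10: arr=0 -> substrate=2 bound=2 product=4
t=11: arr=0 -> substrate=2 bound=2 product=4
t=12: arr=0 -> substrate=1 bound=2 product=5
t=13: arr=0 -> substrate=1 bound=2 product=5

Answer: 1 1 2 2 2 2 2 2 2 2 2 2 2 2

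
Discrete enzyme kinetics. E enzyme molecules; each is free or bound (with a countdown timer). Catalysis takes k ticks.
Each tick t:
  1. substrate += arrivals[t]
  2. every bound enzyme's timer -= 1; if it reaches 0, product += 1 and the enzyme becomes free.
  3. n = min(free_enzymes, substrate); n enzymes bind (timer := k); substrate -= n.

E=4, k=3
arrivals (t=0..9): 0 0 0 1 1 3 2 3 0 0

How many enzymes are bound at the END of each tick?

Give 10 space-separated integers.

Answer: 0 0 0 1 2 4 4 4 4 4

Derivation:
t=0: arr=0 -> substrate=0 bound=0 product=0
t=1: arr=0 -> substrate=0 bound=0 product=0
t=2: arr=0 -> substrate=0 bound=0 product=0
t=3: arr=1 -> substrate=0 bound=1 product=0
t=4: arr=1 -> substrate=0 bound=2 product=0
t=5: arr=3 -> substrate=1 bound=4 product=0
t=6: arr=2 -> substrate=2 bound=4 product=1
t=7: arr=3 -> substrate=4 bound=4 product=2
t=8: arr=0 -> substrate=2 bound=4 product=4
t=9: arr=0 -> substrate=1 bound=4 product=5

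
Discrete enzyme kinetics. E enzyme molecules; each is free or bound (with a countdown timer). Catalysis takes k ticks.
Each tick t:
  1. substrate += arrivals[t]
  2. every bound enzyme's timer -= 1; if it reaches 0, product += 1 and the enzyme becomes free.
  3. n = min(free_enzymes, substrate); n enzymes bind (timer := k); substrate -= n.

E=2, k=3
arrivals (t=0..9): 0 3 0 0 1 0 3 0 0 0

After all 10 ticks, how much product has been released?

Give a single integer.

t=0: arr=0 -> substrate=0 bound=0 product=0
t=1: arr=3 -> substrate=1 bound=2 product=0
t=2: arr=0 -> substrate=1 bound=2 product=0
t=3: arr=0 -> substrate=1 bound=2 product=0
t=4: arr=1 -> substrate=0 bound=2 product=2
t=5: arr=0 -> substrate=0 bound=2 product=2
t=6: arr=3 -> substrate=3 bound=2 product=2
t=7: arr=0 -> substrate=1 bound=2 product=4
t=8: arr=0 -> substrate=1 bound=2 product=4
t=9: arr=0 -> substrate=1 bound=2 product=4

Answer: 4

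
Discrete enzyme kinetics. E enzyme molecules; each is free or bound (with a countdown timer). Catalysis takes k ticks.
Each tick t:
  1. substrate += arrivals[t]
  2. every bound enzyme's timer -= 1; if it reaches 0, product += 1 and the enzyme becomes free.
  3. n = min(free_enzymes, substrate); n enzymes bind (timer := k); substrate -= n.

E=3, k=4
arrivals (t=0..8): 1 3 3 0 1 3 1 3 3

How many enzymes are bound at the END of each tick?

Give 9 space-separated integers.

Answer: 1 3 3 3 3 3 3 3 3

Derivation:
t=0: arr=1 -> substrate=0 bound=1 product=0
t=1: arr=3 -> substrate=1 bound=3 product=0
t=2: arr=3 -> substrate=4 bound=3 product=0
t=3: arr=0 -> substrate=4 bound=3 product=0
t=4: arr=1 -> substrate=4 bound=3 product=1
t=5: arr=3 -> substrate=5 bound=3 product=3
t=6: arr=1 -> substrate=6 bound=3 product=3
t=7: arr=3 -> substrate=9 bound=3 product=3
t=8: arr=3 -> substrate=11 bound=3 product=4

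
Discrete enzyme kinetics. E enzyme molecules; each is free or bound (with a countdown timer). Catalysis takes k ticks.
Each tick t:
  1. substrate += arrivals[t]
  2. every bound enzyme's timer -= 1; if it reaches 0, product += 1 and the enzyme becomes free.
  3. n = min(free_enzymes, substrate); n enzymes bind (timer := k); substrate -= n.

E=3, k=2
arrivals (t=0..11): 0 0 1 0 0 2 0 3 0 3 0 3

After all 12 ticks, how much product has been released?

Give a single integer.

t=0: arr=0 -> substrate=0 bound=0 product=0
t=1: arr=0 -> substrate=0 bound=0 product=0
t=2: arr=1 -> substrate=0 bound=1 product=0
t=3: arr=0 -> substrate=0 bound=1 product=0
t=4: arr=0 -> substrate=0 bound=0 product=1
t=5: arr=2 -> substrate=0 bound=2 product=1
t=6: arr=0 -> substrate=0 bound=2 product=1
t=7: arr=3 -> substrate=0 bound=3 product=3
t=8: arr=0 -> substrate=0 bound=3 product=3
t=9: arr=3 -> substrate=0 bound=3 product=6
t=10: arr=0 -> substrate=0 bound=3 product=6
t=11: arr=3 -> substrate=0 bound=3 product=9

Answer: 9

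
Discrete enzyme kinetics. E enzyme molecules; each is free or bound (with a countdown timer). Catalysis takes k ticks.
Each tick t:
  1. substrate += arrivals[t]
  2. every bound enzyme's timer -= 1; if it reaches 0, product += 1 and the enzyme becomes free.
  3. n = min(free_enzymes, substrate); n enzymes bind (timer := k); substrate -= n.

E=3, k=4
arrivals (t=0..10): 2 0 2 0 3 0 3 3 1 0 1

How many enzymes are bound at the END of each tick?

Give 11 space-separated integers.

Answer: 2 2 3 3 3 3 3 3 3 3 3

Derivation:
t=0: arr=2 -> substrate=0 bound=2 product=0
t=1: arr=0 -> substrate=0 bound=2 product=0
t=2: arr=2 -> substrate=1 bound=3 product=0
t=3: arr=0 -> substrate=1 bound=3 product=0
t=4: arr=3 -> substrate=2 bound=3 product=2
t=5: arr=0 -> substrate=2 bound=3 product=2
t=6: arr=3 -> substrate=4 bound=3 product=3
t=7: arr=3 -> substrate=7 bound=3 product=3
t=8: arr=1 -> substrate=6 bound=3 product=5
t=9: arr=0 -> substrate=6 bound=3 product=5
t=10: arr=1 -> substrate=6 bound=3 product=6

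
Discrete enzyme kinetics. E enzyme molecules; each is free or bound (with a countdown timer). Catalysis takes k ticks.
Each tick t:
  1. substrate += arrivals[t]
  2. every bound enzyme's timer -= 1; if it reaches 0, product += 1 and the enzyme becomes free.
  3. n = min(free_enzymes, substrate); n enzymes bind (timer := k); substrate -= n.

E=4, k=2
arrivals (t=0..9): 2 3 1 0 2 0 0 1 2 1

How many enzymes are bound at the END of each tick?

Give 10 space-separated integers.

Answer: 2 4 4 2 2 2 0 1 3 3

Derivation:
t=0: arr=2 -> substrate=0 bound=2 product=0
t=1: arr=3 -> substrate=1 bound=4 product=0
t=2: arr=1 -> substrate=0 bound=4 product=2
t=3: arr=0 -> substrate=0 bound=2 product=4
t=4: arr=2 -> substrate=0 bound=2 product=6
t=5: arr=0 -> substrate=0 bound=2 product=6
t=6: arr=0 -> substrate=0 bound=0 product=8
t=7: arr=1 -> substrate=0 bound=1 product=8
t=8: arr=2 -> substrate=0 bound=3 product=8
t=9: arr=1 -> substrate=0 bound=3 product=9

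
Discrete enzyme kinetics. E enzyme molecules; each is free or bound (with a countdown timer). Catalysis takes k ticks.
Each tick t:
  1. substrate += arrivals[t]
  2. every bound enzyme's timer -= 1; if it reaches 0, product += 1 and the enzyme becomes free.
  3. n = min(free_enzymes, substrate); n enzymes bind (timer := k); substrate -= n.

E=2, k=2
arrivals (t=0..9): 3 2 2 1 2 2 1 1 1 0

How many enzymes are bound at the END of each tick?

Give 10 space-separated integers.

t=0: arr=3 -> substrate=1 bound=2 product=0
t=1: arr=2 -> substrate=3 bound=2 product=0
t=2: arr=2 -> substrate=3 bound=2 product=2
t=3: arr=1 -> substrate=4 bound=2 product=2
t=4: arr=2 -> substrate=4 bound=2 product=4
t=5: arr=2 -> substrate=6 bound=2 product=4
t=6: arr=1 -> substrate=5 bound=2 product=6
t=7: arr=1 -> substrate=6 bound=2 product=6
t=8: arr=1 -> substrate=5 bound=2 product=8
t=9: arr=0 -> substrate=5 bound=2 product=8

Answer: 2 2 2 2 2 2 2 2 2 2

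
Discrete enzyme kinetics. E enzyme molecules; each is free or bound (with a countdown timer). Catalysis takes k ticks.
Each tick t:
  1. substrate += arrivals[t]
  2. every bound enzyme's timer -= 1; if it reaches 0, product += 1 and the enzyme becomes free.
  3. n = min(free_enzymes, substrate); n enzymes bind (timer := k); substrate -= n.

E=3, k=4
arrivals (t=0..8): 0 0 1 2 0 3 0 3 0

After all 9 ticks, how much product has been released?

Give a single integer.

Answer: 3

Derivation:
t=0: arr=0 -> substrate=0 bound=0 product=0
t=1: arr=0 -> substrate=0 bound=0 product=0
t=2: arr=1 -> substrate=0 bound=1 product=0
t=3: arr=2 -> substrate=0 bound=3 product=0
t=4: arr=0 -> substrate=0 bound=3 product=0
t=5: arr=3 -> substrate=3 bound=3 product=0
t=6: arr=0 -> substrate=2 bound=3 product=1
t=7: arr=3 -> substrate=3 bound=3 product=3
t=8: arr=0 -> substrate=3 bound=3 product=3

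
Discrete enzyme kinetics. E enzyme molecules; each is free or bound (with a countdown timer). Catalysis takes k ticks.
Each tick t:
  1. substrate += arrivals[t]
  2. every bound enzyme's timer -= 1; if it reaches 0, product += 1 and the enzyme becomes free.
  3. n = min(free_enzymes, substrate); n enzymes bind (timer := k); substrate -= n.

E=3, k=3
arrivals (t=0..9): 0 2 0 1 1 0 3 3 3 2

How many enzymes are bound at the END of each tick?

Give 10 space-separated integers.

t=0: arr=0 -> substrate=0 bound=0 product=0
t=1: arr=2 -> substrate=0 bound=2 product=0
t=2: arr=0 -> substrate=0 bound=2 product=0
t=3: arr=1 -> substrate=0 bound=3 product=0
t=4: arr=1 -> substrate=0 bound=2 product=2
t=5: arr=0 -> substrate=0 bound=2 product=2
t=6: arr=3 -> substrate=1 bound=3 product=3
t=7: arr=3 -> substrate=3 bound=3 product=4
t=8: arr=3 -> substrate=6 bound=3 product=4
t=9: arr=2 -> substrate=6 bound=3 product=6

Answer: 0 2 2 3 2 2 3 3 3 3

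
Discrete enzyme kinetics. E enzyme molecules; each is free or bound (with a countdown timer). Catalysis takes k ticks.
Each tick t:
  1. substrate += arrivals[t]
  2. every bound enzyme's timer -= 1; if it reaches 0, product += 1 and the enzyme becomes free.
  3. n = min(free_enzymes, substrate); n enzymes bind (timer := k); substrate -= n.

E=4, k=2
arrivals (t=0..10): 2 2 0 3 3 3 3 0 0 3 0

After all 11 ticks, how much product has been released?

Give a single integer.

Answer: 16

Derivation:
t=0: arr=2 -> substrate=0 bound=2 product=0
t=1: arr=2 -> substrate=0 bound=4 product=0
t=2: arr=0 -> substrate=0 bound=2 product=2
t=3: arr=3 -> substrate=0 bound=3 product=4
t=4: arr=3 -> substrate=2 bound=4 product=4
t=5: arr=3 -> substrate=2 bound=4 product=7
t=6: arr=3 -> substrate=4 bound=4 product=8
t=7: arr=0 -> substrate=1 bound=4 product=11
t=8: arr=0 -> substrate=0 bound=4 product=12
t=9: arr=3 -> substrate=0 bound=4 product=15
t=10: arr=0 -> substrate=0 bound=3 product=16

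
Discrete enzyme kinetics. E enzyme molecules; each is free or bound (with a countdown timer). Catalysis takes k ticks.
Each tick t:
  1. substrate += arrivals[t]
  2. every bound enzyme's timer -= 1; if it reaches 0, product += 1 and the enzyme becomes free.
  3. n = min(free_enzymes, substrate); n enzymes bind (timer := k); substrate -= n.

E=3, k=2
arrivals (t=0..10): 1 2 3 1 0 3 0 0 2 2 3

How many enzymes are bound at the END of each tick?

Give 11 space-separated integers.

t=0: arr=1 -> substrate=0 bound=1 product=0
t=1: arr=2 -> substrate=0 bound=3 product=0
t=2: arr=3 -> substrate=2 bound=3 product=1
t=3: arr=1 -> substrate=1 bound=3 product=3
t=4: arr=0 -> substrate=0 bound=3 product=4
t=5: arr=3 -> substrate=1 bound=3 product=6
t=6: arr=0 -> substrate=0 bound=3 product=7
t=7: arr=0 -> substrate=0 bound=1 product=9
t=8: arr=2 -> substrate=0 bound=2 product=10
t=9: arr=2 -> substrate=1 bound=3 product=10
t=10: arr=3 -> substrate=2 bound=3 product=12

Answer: 1 3 3 3 3 3 3 1 2 3 3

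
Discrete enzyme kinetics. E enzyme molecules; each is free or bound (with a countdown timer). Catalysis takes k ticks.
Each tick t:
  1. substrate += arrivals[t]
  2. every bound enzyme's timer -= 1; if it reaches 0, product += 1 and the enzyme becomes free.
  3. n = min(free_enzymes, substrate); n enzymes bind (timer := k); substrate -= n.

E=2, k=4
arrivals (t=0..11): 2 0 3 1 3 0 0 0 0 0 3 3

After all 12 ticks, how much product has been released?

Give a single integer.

Answer: 4

Derivation:
t=0: arr=2 -> substrate=0 bound=2 product=0
t=1: arr=0 -> substrate=0 bound=2 product=0
t=2: arr=3 -> substrate=3 bound=2 product=0
t=3: arr=1 -> substrate=4 bound=2 product=0
t=4: arr=3 -> substrate=5 bound=2 product=2
t=5: arr=0 -> substrate=5 bound=2 product=2
t=6: arr=0 -> substrate=5 bound=2 product=2
t=7: arr=0 -> substrate=5 bound=2 product=2
t=8: arr=0 -> substrate=3 bound=2 product=4
t=9: arr=0 -> substrate=3 bound=2 product=4
t=10: arr=3 -> substrate=6 bound=2 product=4
t=11: arr=3 -> substrate=9 bound=2 product=4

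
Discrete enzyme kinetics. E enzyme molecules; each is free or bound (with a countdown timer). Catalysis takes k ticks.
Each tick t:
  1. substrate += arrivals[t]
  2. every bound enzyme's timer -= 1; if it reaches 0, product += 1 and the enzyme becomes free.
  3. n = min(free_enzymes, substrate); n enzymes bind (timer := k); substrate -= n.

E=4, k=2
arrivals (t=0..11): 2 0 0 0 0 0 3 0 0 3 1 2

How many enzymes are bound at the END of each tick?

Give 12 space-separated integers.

Answer: 2 2 0 0 0 0 3 3 0 3 4 3

Derivation:
t=0: arr=2 -> substrate=0 bound=2 product=0
t=1: arr=0 -> substrate=0 bound=2 product=0
t=2: arr=0 -> substrate=0 bound=0 product=2
t=3: arr=0 -> substrate=0 bound=0 product=2
t=4: arr=0 -> substrate=0 bound=0 product=2
t=5: arr=0 -> substrate=0 bound=0 product=2
t=6: arr=3 -> substrate=0 bound=3 product=2
t=7: arr=0 -> substrate=0 bound=3 product=2
t=8: arr=0 -> substrate=0 bound=0 product=5
t=9: arr=3 -> substrate=0 bound=3 product=5
t=10: arr=1 -> substrate=0 bound=4 product=5
t=11: arr=2 -> substrate=0 bound=3 product=8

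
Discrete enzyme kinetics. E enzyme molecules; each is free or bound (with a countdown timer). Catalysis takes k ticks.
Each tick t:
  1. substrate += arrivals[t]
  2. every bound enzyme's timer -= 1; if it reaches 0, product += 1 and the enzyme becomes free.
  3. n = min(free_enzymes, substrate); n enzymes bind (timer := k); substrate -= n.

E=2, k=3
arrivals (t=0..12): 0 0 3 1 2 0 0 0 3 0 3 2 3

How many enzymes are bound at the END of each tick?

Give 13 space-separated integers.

Answer: 0 0 2 2 2 2 2 2 2 2 2 2 2

Derivation:
t=0: arr=0 -> substrate=0 bound=0 product=0
t=1: arr=0 -> substrate=0 bound=0 product=0
t=2: arr=3 -> substrate=1 bound=2 product=0
t=3: arr=1 -> substrate=2 bound=2 product=0
t=4: arr=2 -> substrate=4 bound=2 product=0
t=5: arr=0 -> substrate=2 bound=2 product=2
t=6: arr=0 -> substrate=2 bound=2 product=2
t=7: arr=0 -> substrate=2 bound=2 product=2
t=8: arr=3 -> substrate=3 bound=2 product=4
t=9: arr=0 -> substrate=3 bound=2 product=4
t=10: arr=3 -> substrate=6 bound=2 product=4
t=11: arr=2 -> substrate=6 bound=2 product=6
t=12: arr=3 -> substrate=9 bound=2 product=6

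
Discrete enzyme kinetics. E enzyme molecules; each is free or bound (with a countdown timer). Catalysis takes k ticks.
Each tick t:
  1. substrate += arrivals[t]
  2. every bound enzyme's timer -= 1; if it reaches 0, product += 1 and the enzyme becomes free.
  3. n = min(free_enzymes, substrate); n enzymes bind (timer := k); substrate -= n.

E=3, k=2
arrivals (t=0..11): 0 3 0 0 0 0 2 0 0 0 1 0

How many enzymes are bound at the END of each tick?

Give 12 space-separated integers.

Answer: 0 3 3 0 0 0 2 2 0 0 1 1

Derivation:
t=0: arr=0 -> substrate=0 bound=0 product=0
t=1: arr=3 -> substrate=0 bound=3 product=0
t=2: arr=0 -> substrate=0 bound=3 product=0
t=3: arr=0 -> substrate=0 bound=0 product=3
t=4: arr=0 -> substrate=0 bound=0 product=3
t=5: arr=0 -> substrate=0 bound=0 product=3
t=6: arr=2 -> substrate=0 bound=2 product=3
t=7: arr=0 -> substrate=0 bound=2 product=3
t=8: arr=0 -> substrate=0 bound=0 product=5
t=9: arr=0 -> substrate=0 bound=0 product=5
t=10: arr=1 -> substrate=0 bound=1 product=5
t=11: arr=0 -> substrate=0 bound=1 product=5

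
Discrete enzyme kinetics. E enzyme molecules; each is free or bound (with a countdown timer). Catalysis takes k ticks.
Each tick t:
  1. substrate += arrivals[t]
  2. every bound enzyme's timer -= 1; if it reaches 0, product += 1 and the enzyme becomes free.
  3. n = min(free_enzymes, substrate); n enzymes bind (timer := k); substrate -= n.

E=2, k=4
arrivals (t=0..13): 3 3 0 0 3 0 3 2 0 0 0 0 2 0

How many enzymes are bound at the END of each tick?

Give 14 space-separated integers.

Answer: 2 2 2 2 2 2 2 2 2 2 2 2 2 2

Derivation:
t=0: arr=3 -> substrate=1 bound=2 product=0
t=1: arr=3 -> substrate=4 bound=2 product=0
t=2: arr=0 -> substrate=4 bound=2 product=0
t=3: arr=0 -> substrate=4 bound=2 product=0
t=4: arr=3 -> substrate=5 bound=2 product=2
t=5: arr=0 -> substrate=5 bound=2 product=2
t=6: arr=3 -> substrate=8 bound=2 product=2
t=7: arr=2 -> substrate=10 bound=2 product=2
t=8: arr=0 -> substrate=8 bound=2 product=4
t=9: arr=0 -> substrate=8 bound=2 product=4
t=10: arr=0 -> substrate=8 bound=2 product=4
t=11: arr=0 -> substrate=8 bound=2 product=4
t=12: arr=2 -> substrate=8 bound=2 product=6
t=13: arr=0 -> substrate=8 bound=2 product=6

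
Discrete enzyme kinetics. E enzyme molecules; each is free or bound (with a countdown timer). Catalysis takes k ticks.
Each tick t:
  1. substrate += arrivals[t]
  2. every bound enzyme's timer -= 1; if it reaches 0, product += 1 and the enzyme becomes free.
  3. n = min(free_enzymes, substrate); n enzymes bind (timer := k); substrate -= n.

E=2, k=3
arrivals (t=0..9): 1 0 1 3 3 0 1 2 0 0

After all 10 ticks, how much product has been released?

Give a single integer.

t=0: arr=1 -> substrate=0 bound=1 product=0
t=1: arr=0 -> substrate=0 bound=1 product=0
t=2: arr=1 -> substrate=0 bound=2 product=0
t=3: arr=3 -> substrate=2 bound=2 product=1
t=4: arr=3 -> substrate=5 bound=2 product=1
t=5: arr=0 -> substrate=4 bound=2 product=2
t=6: arr=1 -> substrate=4 bound=2 product=3
t=7: arr=2 -> substrate=6 bound=2 product=3
t=8: arr=0 -> substrate=5 bound=2 product=4
t=9: arr=0 -> substrate=4 bound=2 product=5

Answer: 5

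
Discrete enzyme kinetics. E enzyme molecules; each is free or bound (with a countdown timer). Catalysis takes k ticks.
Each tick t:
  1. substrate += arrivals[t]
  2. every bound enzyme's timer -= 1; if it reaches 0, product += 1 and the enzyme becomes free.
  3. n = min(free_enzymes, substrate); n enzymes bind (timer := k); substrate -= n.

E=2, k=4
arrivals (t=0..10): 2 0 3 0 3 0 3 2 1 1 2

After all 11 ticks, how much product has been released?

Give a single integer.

t=0: arr=2 -> substrate=0 bound=2 product=0
t=1: arr=0 -> substrate=0 bound=2 product=0
t=2: arr=3 -> substrate=3 bound=2 product=0
t=3: arr=0 -> substrate=3 bound=2 product=0
t=4: arr=3 -> substrate=4 bound=2 product=2
t=5: arr=0 -> substrate=4 bound=2 product=2
t=6: arr=3 -> substrate=7 bound=2 product=2
t=7: arr=2 -> substrate=9 bound=2 product=2
t=8: arr=1 -> substrate=8 bound=2 product=4
t=9: arr=1 -> substrate=9 bound=2 product=4
t=10: arr=2 -> substrate=11 bound=2 product=4

Answer: 4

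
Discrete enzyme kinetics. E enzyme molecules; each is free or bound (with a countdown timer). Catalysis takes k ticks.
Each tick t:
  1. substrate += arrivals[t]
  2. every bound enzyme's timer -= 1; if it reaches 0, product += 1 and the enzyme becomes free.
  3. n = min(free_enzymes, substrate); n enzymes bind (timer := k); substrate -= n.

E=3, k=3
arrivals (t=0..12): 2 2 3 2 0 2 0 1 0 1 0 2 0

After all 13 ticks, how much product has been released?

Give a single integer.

t=0: arr=2 -> substrate=0 bound=2 product=0
t=1: arr=2 -> substrate=1 bound=3 product=0
t=2: arr=3 -> substrate=4 bound=3 product=0
t=3: arr=2 -> substrate=4 bound=3 product=2
t=4: arr=0 -> substrate=3 bound=3 product=3
t=5: arr=2 -> substrate=5 bound=3 product=3
t=6: arr=0 -> substrate=3 bound=3 product=5
t=7: arr=1 -> substrate=3 bound=3 product=6
t=8: arr=0 -> substrate=3 bound=3 product=6
t=9: arr=1 -> substrate=2 bound=3 product=8
t=10: arr=0 -> substrate=1 bound=3 product=9
t=11: arr=2 -> substrate=3 bound=3 product=9
t=12: arr=0 -> substrate=1 bound=3 product=11

Answer: 11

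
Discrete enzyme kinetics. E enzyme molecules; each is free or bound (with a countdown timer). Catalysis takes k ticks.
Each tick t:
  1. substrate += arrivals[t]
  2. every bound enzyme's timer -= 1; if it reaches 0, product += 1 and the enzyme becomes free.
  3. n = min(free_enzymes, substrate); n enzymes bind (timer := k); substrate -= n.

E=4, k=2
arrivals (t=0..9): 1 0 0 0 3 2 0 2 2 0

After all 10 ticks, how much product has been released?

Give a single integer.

Answer: 8

Derivation:
t=0: arr=1 -> substrate=0 bound=1 product=0
t=1: arr=0 -> substrate=0 bound=1 product=0
t=2: arr=0 -> substrate=0 bound=0 product=1
t=3: arr=0 -> substrate=0 bound=0 product=1
t=4: arr=3 -> substrate=0 bound=3 product=1
t=5: arr=2 -> substrate=1 bound=4 product=1
t=6: arr=0 -> substrate=0 bound=2 product=4
t=7: arr=2 -> substrate=0 bound=3 product=5
t=8: arr=2 -> substrate=0 bound=4 product=6
t=9: arr=0 -> substrate=0 bound=2 product=8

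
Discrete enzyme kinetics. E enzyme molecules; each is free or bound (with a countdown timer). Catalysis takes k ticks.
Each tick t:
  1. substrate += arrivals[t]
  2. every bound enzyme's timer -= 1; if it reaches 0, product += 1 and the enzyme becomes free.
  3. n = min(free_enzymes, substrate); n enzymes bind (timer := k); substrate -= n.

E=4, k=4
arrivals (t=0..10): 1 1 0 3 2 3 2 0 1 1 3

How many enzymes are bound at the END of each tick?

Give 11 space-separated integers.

Answer: 1 2 2 4 4 4 4 4 4 4 4

Derivation:
t=0: arr=1 -> substrate=0 bound=1 product=0
t=1: arr=1 -> substrate=0 bound=2 product=0
t=2: arr=0 -> substrate=0 bound=2 product=0
t=3: arr=3 -> substrate=1 bound=4 product=0
t=4: arr=2 -> substrate=2 bound=4 product=1
t=5: arr=3 -> substrate=4 bound=4 product=2
t=6: arr=2 -> substrate=6 bound=4 product=2
t=7: arr=0 -> substrate=4 bound=4 product=4
t=8: arr=1 -> substrate=4 bound=4 product=5
t=9: arr=1 -> substrate=4 bound=4 product=6
t=10: arr=3 -> substrate=7 bound=4 product=6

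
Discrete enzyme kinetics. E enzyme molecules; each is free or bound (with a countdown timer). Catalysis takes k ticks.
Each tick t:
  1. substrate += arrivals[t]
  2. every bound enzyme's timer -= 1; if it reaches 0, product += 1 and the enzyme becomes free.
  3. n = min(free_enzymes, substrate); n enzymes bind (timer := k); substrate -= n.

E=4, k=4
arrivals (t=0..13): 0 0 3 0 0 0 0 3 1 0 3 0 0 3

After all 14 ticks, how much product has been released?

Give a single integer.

Answer: 7

Derivation:
t=0: arr=0 -> substrate=0 bound=0 product=0
t=1: arr=0 -> substrate=0 bound=0 product=0
t=2: arr=3 -> substrate=0 bound=3 product=0
t=3: arr=0 -> substrate=0 bound=3 product=0
t=4: arr=0 -> substrate=0 bound=3 product=0
t=5: arr=0 -> substrate=0 bound=3 product=0
t=6: arr=0 -> substrate=0 bound=0 product=3
t=7: arr=3 -> substrate=0 bound=3 product=3
t=8: arr=1 -> substrate=0 bound=4 product=3
t=9: arr=0 -> substrate=0 bound=4 product=3
t=10: arr=3 -> substrate=3 bound=4 product=3
t=11: arr=0 -> substrate=0 bound=4 product=6
t=12: arr=0 -> substrate=0 bound=3 product=7
t=13: arr=3 -> substrate=2 bound=4 product=7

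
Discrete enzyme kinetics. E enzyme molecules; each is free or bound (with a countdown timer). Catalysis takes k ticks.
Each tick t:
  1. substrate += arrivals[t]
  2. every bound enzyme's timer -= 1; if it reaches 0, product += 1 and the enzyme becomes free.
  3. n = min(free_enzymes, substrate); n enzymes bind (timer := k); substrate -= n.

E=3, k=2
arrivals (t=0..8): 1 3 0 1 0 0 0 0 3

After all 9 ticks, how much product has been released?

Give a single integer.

t=0: arr=1 -> substrate=0 bound=1 product=0
t=1: arr=3 -> substrate=1 bound=3 product=0
t=2: arr=0 -> substrate=0 bound=3 product=1
t=3: arr=1 -> substrate=0 bound=2 product=3
t=4: arr=0 -> substrate=0 bound=1 product=4
t=5: arr=0 -> substrate=0 bound=0 product=5
t=6: arr=0 -> substrate=0 bound=0 product=5
t=7: arr=0 -> substrate=0 bound=0 product=5
t=8: arr=3 -> substrate=0 bound=3 product=5

Answer: 5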